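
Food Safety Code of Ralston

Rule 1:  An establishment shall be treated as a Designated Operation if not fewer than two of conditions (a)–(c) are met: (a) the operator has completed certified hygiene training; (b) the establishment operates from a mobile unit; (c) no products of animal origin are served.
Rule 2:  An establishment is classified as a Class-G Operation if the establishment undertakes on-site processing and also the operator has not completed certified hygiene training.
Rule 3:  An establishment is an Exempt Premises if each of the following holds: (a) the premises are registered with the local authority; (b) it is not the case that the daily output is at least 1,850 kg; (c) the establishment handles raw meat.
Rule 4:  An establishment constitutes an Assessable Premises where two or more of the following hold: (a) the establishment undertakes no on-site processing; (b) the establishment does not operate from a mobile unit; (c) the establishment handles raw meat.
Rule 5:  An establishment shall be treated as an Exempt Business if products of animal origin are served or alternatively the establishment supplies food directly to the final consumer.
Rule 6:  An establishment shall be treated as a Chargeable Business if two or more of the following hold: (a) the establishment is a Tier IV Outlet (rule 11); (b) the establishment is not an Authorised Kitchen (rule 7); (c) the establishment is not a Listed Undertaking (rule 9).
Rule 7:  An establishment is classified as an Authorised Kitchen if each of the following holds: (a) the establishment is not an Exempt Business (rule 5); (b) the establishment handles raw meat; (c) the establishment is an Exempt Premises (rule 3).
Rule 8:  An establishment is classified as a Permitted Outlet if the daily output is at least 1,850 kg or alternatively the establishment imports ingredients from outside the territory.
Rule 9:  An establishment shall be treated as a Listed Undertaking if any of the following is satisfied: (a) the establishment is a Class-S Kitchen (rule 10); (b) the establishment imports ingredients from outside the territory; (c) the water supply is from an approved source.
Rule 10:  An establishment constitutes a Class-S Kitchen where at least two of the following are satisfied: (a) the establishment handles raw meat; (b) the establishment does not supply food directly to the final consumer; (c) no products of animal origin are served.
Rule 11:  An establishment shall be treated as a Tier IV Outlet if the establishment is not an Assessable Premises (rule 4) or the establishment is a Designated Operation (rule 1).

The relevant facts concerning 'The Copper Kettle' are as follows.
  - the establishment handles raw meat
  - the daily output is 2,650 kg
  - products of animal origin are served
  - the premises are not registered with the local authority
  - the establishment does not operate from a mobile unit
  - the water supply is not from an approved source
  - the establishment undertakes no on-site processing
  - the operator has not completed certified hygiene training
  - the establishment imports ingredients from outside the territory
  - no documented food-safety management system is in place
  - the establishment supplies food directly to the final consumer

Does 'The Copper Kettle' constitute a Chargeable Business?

No

rule 4 — Assessable Premises: the establishment undertakes no on-site processing? yes; the establishment does not operate from a mobile unit? yes; the establishment handles raw meat? yes — 3 of 3 hold (need ≥2) → satisfied.
rule 1 — Designated Operation: the operator has completed certified hygiene training? no; the establishment operates from a mobile unit? no; no products of animal origin are served? no — 0 of 3 hold (need ≥2) → not satisfied.
rule 11 — Tier IV Outlet: [not an Assessable Premises (rule 4)? no] OR [Designated Operation (rule 1)? no] → not satisfied.
rule 5 — Exempt Business: [products of animal origin are served? yes] OR [the establishment supplies food directly to the final consumer? yes] → satisfied.
rule 3 — Exempt Premises: [the premises are registered with the local authority? no] AND [daily output: 2,650 kg ≥ 1,850 kg? yes, so negated condition no] AND [the establishment handles raw meat? yes] → not satisfied.
rule 7 — Authorised Kitchen: [not an Exempt Business (rule 5)? no] AND [the establishment handles raw meat? yes] AND [Exempt Premises (rule 3)? no] → not satisfied.
rule 10 — Class-S Kitchen: the establishment handles raw meat? yes; the establishment does not supply food directly to the final consumer? no; no products of animal origin are served? no — 1 of 3 hold (need ≥2) → not satisfied.
rule 9 — Listed Undertaking: [Class-S Kitchen (rule 10)? no] OR [the establishment imports ingredients from outside the territory? yes] OR [the water supply is from an approved source? no] → satisfied.
rule 6 — Chargeable Business: Tier IV Outlet (rule 11)? no; not an Authorised Kitchen (rule 7)? yes; not a Listed Undertaking (rule 9)? no — 1 of 3 hold (need ≥2) → not satisfied.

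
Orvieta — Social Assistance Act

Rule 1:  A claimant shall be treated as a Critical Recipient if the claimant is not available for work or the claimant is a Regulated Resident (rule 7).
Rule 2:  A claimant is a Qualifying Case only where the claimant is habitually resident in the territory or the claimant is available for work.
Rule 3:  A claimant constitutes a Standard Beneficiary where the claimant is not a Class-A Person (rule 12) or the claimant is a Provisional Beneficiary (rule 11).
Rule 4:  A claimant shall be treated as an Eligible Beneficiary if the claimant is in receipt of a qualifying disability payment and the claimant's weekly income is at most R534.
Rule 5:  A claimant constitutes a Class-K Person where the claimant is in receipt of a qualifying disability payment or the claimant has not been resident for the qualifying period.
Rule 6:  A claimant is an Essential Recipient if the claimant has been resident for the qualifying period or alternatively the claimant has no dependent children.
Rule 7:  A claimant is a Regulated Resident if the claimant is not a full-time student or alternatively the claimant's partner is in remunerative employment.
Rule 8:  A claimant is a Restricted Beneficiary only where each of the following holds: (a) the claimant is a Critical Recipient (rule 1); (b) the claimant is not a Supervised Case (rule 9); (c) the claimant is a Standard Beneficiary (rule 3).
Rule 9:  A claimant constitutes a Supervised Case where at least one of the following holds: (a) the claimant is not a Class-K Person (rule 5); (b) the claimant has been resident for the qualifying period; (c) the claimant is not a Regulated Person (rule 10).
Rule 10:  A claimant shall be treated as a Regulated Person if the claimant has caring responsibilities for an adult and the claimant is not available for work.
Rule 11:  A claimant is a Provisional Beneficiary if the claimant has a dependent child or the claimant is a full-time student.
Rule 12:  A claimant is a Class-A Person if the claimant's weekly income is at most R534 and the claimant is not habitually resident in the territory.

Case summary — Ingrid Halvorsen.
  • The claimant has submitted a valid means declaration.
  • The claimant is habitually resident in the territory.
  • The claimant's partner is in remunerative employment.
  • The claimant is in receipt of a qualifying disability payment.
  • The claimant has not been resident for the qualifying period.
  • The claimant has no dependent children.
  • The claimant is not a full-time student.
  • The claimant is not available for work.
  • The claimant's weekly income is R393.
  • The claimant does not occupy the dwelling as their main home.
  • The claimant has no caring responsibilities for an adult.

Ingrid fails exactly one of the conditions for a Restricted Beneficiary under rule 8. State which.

rule 7 — Regulated Resident: [the claimant is not a full-time student? yes] OR [the claimant's partner is in remunerative employment? yes] → satisfied.
rule 1 — Critical Recipient: [the claimant is not available for work? yes] OR [Regulated Resident (rule 7)? yes] → satisfied.
rule 5 — Class-K Person: [the claimant is in receipt of a qualifying disability payment? yes] OR [the claimant has not been resident for the qualifying period? yes] → satisfied.
rule 10 — Regulated Person: [the claimant has caring responsibilities for an adult? no] AND [the claimant is not available for work? yes] → not satisfied.
rule 9 — Supervised Case: [not a Class-K Person (rule 5)? no] OR [the claimant has been resident for the qualifying period? no] OR [not a Regulated Person (rule 10)? yes] → satisfied.
rule 12 — Class-A Person: [claimant's weekly income: R393 ≤ R534? yes] AND [the claimant is not habitually resident in the territory? no] → not satisfied.
rule 11 — Provisional Beneficiary: [the claimant has a dependent child? no] OR [the claimant is a full-time student? no] → not satisfied.
rule 3 — Standard Beneficiary: [not a Class-A Person (rule 12)? yes] OR [Provisional Beneficiary (rule 11)? no] → satisfied.
rule 8 — Restricted Beneficiary: [Critical Recipient (rule 1)? yes] AND [not a Supervised Case (rule 9)? no] AND [Standard Beneficiary (rule 3)? yes] → not satisfied.

Supervised Case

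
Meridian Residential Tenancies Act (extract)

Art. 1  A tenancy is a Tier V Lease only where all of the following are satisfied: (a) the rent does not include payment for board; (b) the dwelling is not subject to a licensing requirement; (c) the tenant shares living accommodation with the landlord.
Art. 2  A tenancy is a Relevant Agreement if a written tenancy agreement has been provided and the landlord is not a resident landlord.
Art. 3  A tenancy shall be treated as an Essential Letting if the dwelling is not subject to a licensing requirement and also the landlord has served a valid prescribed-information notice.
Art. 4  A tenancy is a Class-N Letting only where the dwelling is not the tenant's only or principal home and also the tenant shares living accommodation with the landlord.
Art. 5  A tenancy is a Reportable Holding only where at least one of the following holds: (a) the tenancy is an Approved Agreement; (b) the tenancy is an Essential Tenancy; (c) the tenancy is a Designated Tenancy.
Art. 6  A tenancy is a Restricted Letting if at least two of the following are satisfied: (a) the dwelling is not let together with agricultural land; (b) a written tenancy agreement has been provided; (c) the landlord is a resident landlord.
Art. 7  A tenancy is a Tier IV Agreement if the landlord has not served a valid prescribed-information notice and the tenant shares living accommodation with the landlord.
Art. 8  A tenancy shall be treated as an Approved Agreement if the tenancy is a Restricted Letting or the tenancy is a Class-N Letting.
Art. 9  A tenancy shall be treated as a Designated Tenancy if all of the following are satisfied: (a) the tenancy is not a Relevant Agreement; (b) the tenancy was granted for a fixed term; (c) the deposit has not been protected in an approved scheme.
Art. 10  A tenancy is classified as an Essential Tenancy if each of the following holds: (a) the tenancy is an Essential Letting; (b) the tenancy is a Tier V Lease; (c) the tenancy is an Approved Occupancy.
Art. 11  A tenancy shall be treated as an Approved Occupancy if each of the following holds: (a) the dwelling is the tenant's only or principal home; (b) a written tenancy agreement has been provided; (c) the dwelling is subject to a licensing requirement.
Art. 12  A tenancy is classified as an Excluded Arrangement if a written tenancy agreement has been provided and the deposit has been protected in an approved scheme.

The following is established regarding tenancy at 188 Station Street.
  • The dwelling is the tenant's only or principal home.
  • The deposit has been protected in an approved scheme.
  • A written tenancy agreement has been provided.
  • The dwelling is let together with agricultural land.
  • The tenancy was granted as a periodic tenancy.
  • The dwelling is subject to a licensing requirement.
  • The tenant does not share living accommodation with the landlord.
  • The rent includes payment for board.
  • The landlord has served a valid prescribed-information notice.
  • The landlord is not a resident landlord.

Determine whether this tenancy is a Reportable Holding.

No

article 6 — Restricted Letting: the dwelling is not let together with agricultural land? no; a written tenancy agreement has been provided? yes; the landlord is a resident landlord? no — 1 of 3 hold (need ≥2) → not satisfied.
article 4 — Class-N Letting: [the dwelling is not the tenant's only or principal home? no] AND [the tenant shares living accommodation with the landlord? no] → not satisfied.
article 8 — Approved Agreement: [Restricted Letting (article 6)? no] OR [Class-N Letting (article 4)? no] → not satisfied.
article 3 — Essential Letting: [the dwelling is not subject to a licensing requirement? no] AND [the landlord has served a valid prescribed-information notice? yes] → not satisfied.
article 1 — Tier V Lease: [the rent does not include payment for board? no] AND [the dwelling is not subject to a licensing requirement? no] AND [the tenant shares living accommodation with the landlord? no] → not satisfied.
article 11 — Approved Occupancy: [the dwelling is the tenant's only or principal home? yes] AND [a written tenancy agreement has been provided? yes] AND [the dwelling is subject to a licensing requirement? yes] → satisfied.
article 10 — Essential Tenancy: [Essential Letting (article 3)? no] AND [Tier V Lease (article 1)? no] AND [Approved Occupancy (article 11)? yes] → not satisfied.
article 2 — Relevant Agreement: [a written tenancy agreement has been provided? yes] AND [the landlord is not a resident landlord? yes] → satisfied.
article 9 — Designated Tenancy: [not a Relevant Agreement (article 2)? no] AND [the tenancy was granted for a fixed term? no] AND [the deposit has not been protected in an approved scheme? no] → not satisfied.
article 5 — Reportable Holding: [Approved Agreement (article 8)? no] OR [Essential Tenancy (article 10)? no] OR [Designated Tenancy (article 9)? no] → not satisfied.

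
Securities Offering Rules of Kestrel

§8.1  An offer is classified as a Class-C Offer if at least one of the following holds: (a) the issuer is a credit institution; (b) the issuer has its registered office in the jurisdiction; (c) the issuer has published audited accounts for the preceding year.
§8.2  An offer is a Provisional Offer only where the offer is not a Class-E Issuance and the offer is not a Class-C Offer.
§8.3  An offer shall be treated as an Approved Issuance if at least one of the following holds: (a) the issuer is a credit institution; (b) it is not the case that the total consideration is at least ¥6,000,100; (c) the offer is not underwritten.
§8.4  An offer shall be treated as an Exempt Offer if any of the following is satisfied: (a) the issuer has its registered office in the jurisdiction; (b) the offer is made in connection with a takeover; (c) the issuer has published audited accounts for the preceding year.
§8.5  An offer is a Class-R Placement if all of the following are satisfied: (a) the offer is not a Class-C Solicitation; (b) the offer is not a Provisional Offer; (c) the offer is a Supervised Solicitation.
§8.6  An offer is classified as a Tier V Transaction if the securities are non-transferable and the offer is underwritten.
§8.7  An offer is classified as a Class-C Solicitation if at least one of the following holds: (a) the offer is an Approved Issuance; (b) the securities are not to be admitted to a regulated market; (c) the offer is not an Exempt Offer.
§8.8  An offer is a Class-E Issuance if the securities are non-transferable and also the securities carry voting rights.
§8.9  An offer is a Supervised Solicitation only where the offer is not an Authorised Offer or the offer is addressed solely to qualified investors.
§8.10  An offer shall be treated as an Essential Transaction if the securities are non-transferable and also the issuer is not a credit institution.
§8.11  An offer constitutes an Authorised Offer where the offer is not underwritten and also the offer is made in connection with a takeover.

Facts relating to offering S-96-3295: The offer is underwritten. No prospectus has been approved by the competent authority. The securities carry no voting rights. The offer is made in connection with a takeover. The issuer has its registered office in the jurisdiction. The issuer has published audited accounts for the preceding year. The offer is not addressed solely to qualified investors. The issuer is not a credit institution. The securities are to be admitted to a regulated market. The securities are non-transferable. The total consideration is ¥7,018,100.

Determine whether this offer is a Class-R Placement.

Yes

§8.3 — Approved Issuance: [the issuer is a credit institution? no] OR [total consideration: ¥7,018,100 ≥ ¥6,000,100? yes, so negated condition no] OR [the offer is not underwritten? no] → not satisfied.
§8.4 — Exempt Offer: [the issuer has its registered office in the jurisdiction? yes] OR [the offer is made in connection with a takeover? yes] OR [the issuer has published audited accounts for the preceding year? yes] → satisfied.
§8.7 — Class-C Solicitation: [Approved Issuance (§8.3)? no] OR [the securities are not to be admitted to a regulated market? no] OR [not an Exempt Offer (§8.4)? no] → not satisfied.
§8.8 — Class-E Issuance: [the securities are non-transferable? yes] AND [the securities carry voting rights? no] → not satisfied.
§8.1 — Class-C Offer: [the issuer is a credit institution? no] OR [the issuer has its registered office in the jurisdiction? yes] OR [the issuer has published audited accounts for the preceding year? yes] → satisfied.
§8.2 — Provisional Offer: [not a Class-E Issuance (§8.8)? yes] AND [not a Class-C Offer (§8.1)? no] → not satisfied.
§8.11 — Authorised Offer: [the offer is not underwritten? no] AND [the offer is made in connection with a takeover? yes] → not satisfied.
§8.9 — Supervised Solicitation: [not an Authorised Offer (§8.11)? yes] OR [the offer is addressed solely to qualified investors? no] → satisfied.
§8.5 — Class-R Placement: [not a Class-C Solicitation (§8.7)? yes] AND [not a Provisional Offer (§8.2)? yes] AND [Supervised Solicitation (§8.9)? yes] → satisfied.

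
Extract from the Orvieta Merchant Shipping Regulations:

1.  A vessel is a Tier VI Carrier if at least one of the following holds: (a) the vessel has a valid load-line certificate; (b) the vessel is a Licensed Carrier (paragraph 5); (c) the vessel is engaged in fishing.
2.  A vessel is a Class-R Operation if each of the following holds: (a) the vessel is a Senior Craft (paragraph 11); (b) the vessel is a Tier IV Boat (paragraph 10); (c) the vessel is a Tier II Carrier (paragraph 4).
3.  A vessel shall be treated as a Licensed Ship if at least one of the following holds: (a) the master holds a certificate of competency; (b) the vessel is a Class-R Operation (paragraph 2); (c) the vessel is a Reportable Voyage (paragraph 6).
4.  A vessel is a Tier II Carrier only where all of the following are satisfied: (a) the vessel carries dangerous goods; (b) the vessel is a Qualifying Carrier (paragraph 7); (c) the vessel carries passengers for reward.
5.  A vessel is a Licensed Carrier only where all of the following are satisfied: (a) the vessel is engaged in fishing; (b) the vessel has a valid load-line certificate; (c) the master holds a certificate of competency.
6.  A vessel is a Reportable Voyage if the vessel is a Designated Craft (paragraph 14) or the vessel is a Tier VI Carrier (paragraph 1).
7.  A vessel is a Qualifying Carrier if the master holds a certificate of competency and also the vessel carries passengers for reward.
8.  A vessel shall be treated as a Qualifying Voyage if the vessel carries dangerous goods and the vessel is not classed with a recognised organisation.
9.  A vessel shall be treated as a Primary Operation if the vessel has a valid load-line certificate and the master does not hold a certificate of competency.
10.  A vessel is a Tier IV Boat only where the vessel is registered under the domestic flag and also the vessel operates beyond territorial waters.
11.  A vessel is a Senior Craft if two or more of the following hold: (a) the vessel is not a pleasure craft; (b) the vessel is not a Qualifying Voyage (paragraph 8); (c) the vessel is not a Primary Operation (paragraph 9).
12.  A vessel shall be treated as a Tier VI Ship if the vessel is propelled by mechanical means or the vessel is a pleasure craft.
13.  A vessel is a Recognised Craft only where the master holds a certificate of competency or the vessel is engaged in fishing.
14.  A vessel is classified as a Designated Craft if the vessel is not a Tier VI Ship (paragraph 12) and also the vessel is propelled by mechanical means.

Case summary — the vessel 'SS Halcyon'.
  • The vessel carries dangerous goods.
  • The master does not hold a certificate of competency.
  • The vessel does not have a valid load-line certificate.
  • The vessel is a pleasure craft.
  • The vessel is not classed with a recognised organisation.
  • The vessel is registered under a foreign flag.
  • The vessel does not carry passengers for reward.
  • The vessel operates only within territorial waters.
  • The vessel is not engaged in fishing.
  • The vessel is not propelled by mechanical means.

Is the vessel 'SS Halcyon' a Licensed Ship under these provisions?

paragraph 8 — Qualifying Voyage: [the vessel carries dangerous goods? yes] AND [the vessel is not classed with a recognised organisation? yes] → satisfied.
paragraph 9 — Primary Operation: [the vessel has a valid load-line certificate? no] AND [the master does not hold a certificate of competency? yes] → not satisfied.
paragraph 11 — Senior Craft: the vessel is not a pleasure craft? no; not a Qualifying Voyage (paragraph 8)? no; not a Primary Operation (paragraph 9)? yes — 1 of 3 hold (need ≥2) → not satisfied.
paragraph 10 — Tier IV Boat: [the vessel is registered under the domestic flag? no] AND [the vessel operates beyond territorial waters? no] → not satisfied.
paragraph 7 — Qualifying Carrier: [the master holds a certificate of competency? no] AND [the vessel carries passengers for reward? no] → not satisfied.
paragraph 4 — Tier II Carrier: [the vessel carries dangerous goods? yes] AND [Qualifying Carrier (paragraph 7)? no] AND [the vessel carries passengers for reward? no] → not satisfied.
paragraph 2 — Class-R Operation: [Senior Craft (paragraph 11)? no] AND [Tier IV Boat (paragraph 10)? no] AND [Tier II Carrier (paragraph 4)? no] → not satisfied.
paragraph 12 — Tier VI Ship: [the vessel is propelled by mechanical means? no] OR [the vessel is a pleasure craft? yes] → satisfied.
paragraph 14 — Designated Craft: [not a Tier VI Ship (paragraph 12)? no] AND [the vessel is propelled by mechanical means? no] → not satisfied.
paragraph 5 — Licensed Carrier: [the vessel is engaged in fishing? no] AND [the vessel has a valid load-line certificate? no] AND [the master holds a certificate of competency? no] → not satisfied.
paragraph 1 — Tier VI Carrier: [the vessel has a valid load-line certificate? no] OR [Licensed Carrier (paragraph 5)? no] OR [the vessel is engaged in fishing? no] → not satisfied.
paragraph 6 — Reportable Voyage: [Designated Craft (paragraph 14)? no] OR [Tier VI Carrier (paragraph 1)? no] → not satisfied.
paragraph 3 — Licensed Ship: [the master holds a certificate of competency? no] OR [Class-R Operation (paragraph 2)? no] OR [Reportable Voyage (paragraph 6)? no] → not satisfied.

No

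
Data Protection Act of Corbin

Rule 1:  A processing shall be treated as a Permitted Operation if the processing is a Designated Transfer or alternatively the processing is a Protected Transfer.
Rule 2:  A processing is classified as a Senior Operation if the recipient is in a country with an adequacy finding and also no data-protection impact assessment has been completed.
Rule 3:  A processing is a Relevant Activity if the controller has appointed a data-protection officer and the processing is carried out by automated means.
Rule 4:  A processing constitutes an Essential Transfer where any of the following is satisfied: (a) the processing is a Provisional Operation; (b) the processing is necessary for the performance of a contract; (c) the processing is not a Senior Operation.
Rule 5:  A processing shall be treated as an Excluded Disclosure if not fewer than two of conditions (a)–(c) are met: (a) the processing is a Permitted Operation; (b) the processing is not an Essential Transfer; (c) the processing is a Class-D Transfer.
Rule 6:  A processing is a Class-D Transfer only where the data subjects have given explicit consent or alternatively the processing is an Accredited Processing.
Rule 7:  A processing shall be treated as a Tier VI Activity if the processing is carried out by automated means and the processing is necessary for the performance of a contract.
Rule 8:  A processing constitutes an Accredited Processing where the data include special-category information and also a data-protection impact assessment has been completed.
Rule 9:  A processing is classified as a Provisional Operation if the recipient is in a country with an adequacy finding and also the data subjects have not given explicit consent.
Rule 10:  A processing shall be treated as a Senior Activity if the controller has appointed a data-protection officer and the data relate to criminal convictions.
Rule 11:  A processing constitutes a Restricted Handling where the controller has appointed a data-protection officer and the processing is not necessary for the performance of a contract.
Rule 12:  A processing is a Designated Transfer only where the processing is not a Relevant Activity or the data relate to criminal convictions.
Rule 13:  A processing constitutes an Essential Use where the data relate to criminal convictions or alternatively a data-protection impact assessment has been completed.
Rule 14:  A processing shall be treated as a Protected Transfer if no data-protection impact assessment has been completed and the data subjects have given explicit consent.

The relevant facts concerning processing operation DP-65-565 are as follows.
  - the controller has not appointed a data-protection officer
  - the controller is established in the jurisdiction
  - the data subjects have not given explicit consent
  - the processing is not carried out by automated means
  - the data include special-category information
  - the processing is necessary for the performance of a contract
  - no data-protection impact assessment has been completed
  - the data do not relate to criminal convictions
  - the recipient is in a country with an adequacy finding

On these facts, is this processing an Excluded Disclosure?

No

rule 3 — Relevant Activity: [the controller has appointed a data-protection officer? no] AND [the processing is carried out by automated means? no] → not satisfied.
rule 12 — Designated Transfer: [not a Relevant Activity (rule 3)? yes] OR [the data relate to criminal convictions? no] → satisfied.
rule 14 — Protected Transfer: [no data-protection impact assessment has been completed? yes] AND [the data subjects have given explicit consent? no] → not satisfied.
rule 1 — Permitted Operation: [Designated Transfer (rule 12)? yes] OR [Protected Transfer (rule 14)? no] → satisfied.
rule 9 — Provisional Operation: [the recipient is in a country with an adequacy finding? yes] AND [the data subjects have not given explicit consent? yes] → satisfied.
rule 2 — Senior Operation: [the recipient is in a country with an adequacy finding? yes] AND [no data-protection impact assessment has been completed? yes] → satisfied.
rule 4 — Essential Transfer: [Provisional Operation (rule 9)? yes] OR [the processing is necessary for the performance of a contract? yes] OR [not a Senior Operation (rule 2)? no] → satisfied.
rule 8 — Accredited Processing: [the data include special-category information? yes] AND [a data-protection impact assessment has been completed? no] → not satisfied.
rule 6 — Class-D Transfer: [the data subjects have given explicit consent? no] OR [Accredited Processing (rule 8)? no] → not satisfied.
rule 5 — Excluded Disclosure: Permitted Operation (rule 1)? yes; not an Essential Transfer (rule 4)? no; Class-D Transfer (rule 6)? no — 1 of 3 hold (need ≥2) → not satisfied.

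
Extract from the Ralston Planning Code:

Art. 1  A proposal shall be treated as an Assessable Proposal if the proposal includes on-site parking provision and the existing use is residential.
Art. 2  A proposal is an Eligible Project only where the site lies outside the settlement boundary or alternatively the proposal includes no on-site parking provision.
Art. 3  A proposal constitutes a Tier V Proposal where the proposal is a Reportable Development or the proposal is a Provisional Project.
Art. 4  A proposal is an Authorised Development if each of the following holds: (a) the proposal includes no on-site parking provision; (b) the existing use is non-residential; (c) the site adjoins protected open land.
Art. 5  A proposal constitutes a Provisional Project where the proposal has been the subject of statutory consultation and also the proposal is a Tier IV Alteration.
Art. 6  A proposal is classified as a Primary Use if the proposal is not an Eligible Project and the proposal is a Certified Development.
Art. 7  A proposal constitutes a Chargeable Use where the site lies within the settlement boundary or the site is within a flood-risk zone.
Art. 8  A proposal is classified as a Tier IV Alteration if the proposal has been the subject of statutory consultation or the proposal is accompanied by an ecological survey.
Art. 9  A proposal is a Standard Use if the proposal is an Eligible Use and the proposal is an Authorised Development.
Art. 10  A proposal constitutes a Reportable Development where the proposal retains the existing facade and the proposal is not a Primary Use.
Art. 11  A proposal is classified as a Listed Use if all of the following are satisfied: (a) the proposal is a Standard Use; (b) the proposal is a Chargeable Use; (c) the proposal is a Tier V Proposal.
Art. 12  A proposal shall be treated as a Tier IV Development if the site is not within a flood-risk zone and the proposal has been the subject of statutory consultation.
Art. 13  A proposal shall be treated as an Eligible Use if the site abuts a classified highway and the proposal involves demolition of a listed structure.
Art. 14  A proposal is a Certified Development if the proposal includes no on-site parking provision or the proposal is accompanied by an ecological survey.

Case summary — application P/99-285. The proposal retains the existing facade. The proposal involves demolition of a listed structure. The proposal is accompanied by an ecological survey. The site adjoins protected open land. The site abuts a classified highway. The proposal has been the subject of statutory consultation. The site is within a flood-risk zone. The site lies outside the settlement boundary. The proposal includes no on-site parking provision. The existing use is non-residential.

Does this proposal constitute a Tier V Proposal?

Yes

article 2 — Eligible Project: [the site lies outside the settlement boundary? yes] OR [the proposal includes no on-site parking provision? yes] → satisfied.
article 14 — Certified Development: [the proposal includes no on-site parking provision? yes] OR [the proposal is accompanied by an ecological survey? yes] → satisfied.
article 6 — Primary Use: [not an Eligible Project (article 2)? no] AND [Certified Development (article 14)? yes] → not satisfied.
article 10 — Reportable Development: [the proposal retains the existing facade? yes] AND [not a Primary Use (article 6)? yes] → satisfied.
article 8 — Tier IV Alteration: [the proposal has been the subject of statutory consultation? yes] OR [the proposal is accompanied by an ecological survey? yes] → satisfied.
article 5 — Provisional Project: [the proposal has been the subject of statutory consultation? yes] AND [Tier IV Alteration (article 8)? yes] → satisfied.
article 3 — Tier V Proposal: [Reportable Development (article 10)? yes] OR [Provisional Project (article 5)? yes] → satisfied.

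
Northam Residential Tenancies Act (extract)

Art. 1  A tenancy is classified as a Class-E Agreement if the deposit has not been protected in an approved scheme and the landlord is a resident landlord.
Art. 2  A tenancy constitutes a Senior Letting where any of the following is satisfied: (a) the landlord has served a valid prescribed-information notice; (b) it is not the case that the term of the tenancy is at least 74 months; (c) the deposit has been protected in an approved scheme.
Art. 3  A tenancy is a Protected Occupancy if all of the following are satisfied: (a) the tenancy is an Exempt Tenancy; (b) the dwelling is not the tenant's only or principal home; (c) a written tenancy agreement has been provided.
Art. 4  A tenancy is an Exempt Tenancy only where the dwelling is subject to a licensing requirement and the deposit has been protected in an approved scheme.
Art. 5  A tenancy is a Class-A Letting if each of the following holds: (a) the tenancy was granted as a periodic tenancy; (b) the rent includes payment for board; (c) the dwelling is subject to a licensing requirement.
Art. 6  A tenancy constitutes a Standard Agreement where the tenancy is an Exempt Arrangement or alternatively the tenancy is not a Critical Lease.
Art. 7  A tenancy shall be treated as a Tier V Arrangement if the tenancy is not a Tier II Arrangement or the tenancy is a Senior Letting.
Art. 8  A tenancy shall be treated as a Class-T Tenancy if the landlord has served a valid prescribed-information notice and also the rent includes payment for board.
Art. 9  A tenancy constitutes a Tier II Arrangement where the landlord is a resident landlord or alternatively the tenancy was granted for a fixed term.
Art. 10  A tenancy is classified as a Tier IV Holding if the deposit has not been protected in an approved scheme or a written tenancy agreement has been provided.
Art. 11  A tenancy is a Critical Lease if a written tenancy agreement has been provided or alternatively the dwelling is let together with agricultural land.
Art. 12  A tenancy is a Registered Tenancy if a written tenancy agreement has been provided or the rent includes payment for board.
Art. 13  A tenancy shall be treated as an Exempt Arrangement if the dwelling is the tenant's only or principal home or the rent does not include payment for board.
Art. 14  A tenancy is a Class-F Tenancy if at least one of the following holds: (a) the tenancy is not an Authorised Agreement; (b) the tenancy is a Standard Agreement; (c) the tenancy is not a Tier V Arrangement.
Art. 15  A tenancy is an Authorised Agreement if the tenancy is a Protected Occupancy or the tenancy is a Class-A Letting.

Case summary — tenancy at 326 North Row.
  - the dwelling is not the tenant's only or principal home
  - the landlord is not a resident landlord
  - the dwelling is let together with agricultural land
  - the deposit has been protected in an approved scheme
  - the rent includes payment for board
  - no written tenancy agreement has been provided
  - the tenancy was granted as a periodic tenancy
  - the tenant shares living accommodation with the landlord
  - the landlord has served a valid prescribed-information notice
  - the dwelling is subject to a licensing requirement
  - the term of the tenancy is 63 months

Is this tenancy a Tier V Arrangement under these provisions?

Yes

Under article 9: the landlord is a resident landlord? no; or the tenancy was granted for a fixed term? no. So the tenancy is not a Tier II Arrangement.
Under article 2: the landlord has served a valid prescribed-information notice? yes; or term of the tenancy: 63 months ≥ 74 months? no, so negated condition yes; or the deposit has been protected in an approved scheme? yes. So the tenancy is a Senior Letting.
Under article 7: not a Tier II Arrangement (article 9)? yes; or Senior Letting (article 2)? yes. So the tenancy is a Tier V Arrangement.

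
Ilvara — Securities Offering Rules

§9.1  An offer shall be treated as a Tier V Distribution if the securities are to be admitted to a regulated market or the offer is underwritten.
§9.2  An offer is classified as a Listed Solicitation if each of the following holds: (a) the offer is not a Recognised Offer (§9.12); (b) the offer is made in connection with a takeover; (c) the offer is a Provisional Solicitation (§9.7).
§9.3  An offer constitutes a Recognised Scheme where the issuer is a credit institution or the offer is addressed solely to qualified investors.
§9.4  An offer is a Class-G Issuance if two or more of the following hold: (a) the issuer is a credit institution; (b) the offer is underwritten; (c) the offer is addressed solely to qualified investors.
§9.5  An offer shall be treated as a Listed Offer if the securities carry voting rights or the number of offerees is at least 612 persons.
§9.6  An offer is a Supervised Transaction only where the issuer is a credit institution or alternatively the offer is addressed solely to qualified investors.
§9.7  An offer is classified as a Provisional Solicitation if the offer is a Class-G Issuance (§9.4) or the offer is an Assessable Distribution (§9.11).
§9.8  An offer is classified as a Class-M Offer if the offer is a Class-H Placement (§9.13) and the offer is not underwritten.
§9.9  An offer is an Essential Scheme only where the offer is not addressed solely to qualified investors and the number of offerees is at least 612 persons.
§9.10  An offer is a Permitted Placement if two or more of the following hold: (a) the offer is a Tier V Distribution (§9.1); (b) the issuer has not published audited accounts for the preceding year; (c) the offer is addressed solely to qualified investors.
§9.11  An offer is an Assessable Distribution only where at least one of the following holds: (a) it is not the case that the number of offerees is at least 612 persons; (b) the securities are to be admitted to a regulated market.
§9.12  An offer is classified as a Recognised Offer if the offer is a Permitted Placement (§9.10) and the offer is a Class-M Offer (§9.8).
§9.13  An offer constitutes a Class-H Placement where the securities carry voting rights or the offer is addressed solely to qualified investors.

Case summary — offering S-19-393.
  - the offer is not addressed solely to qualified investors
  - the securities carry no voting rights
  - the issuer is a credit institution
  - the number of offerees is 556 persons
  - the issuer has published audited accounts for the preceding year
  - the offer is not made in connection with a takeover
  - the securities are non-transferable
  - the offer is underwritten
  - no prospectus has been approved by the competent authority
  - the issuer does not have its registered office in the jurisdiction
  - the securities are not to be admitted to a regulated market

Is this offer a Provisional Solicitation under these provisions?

Under §9.4: the issuer is a credit institution? yes; the offer is underwritten? yes; the offer is addressed solely to qualified investors? no — 2 of 3 hold (need ≥2) → satisfied.
Under §9.11: number of offerees: 556 persons ≥ 612 persons? no, so negated condition yes; or the securities are to be admitted to a regulated market? no. So the offer is an Assessable Distribution.
Under §9.7: Class-G Issuance (§9.4)? yes; or Assessable Distribution (§9.11)? yes. So the offer is a Provisional Solicitation.

Yes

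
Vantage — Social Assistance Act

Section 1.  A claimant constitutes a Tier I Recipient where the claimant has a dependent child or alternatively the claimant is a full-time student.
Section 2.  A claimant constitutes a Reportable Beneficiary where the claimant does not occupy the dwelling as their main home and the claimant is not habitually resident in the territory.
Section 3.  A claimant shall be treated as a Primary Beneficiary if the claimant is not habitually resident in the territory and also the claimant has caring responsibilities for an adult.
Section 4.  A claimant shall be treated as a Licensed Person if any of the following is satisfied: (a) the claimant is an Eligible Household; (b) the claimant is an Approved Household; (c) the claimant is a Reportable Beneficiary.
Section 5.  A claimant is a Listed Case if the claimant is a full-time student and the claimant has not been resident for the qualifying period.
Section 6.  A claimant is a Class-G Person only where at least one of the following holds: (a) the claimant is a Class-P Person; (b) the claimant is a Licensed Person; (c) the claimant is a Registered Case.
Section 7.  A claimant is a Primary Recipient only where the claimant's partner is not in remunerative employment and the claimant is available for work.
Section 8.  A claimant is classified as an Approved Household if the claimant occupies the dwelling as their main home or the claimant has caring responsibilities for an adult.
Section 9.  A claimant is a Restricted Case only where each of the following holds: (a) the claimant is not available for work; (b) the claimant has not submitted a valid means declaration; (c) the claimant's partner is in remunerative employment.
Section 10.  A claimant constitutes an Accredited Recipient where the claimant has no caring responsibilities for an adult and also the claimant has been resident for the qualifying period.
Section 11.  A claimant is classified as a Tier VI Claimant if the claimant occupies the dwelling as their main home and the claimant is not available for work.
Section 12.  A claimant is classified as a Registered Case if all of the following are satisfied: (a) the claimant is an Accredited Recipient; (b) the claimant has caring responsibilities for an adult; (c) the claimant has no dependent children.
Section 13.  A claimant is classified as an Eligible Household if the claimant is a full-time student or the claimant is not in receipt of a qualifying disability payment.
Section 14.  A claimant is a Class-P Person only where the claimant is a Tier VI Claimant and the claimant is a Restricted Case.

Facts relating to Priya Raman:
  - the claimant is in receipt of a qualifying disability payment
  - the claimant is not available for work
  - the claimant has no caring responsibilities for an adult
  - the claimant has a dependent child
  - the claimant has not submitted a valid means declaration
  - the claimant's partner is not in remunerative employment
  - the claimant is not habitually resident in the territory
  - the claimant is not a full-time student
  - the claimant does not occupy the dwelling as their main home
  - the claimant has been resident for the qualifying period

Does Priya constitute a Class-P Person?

No

Under section 11: the claimant occupies the dwelling as their main home? no; and the claimant is not available for work? yes. So the claimant is not a Tier VI Claimant.
Under section 9: the claimant is not available for work? yes; and the claimant has not submitted a valid means declaration? yes; and the claimant's partner is in remunerative employment? no. So the claimant is not a Restricted Case.
Under section 14: Tier VI Claimant (section 11)? no; and Restricted Case (section 9)? no. So the claimant is not a Class-P Person.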